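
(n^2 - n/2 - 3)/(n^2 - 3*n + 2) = (n + 3/2)/(n - 1)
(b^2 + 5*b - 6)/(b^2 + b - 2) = (b + 6)/(b + 2)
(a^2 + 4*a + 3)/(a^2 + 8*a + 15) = (a + 1)/(a + 5)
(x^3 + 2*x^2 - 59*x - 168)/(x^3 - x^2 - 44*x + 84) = (x^2 - 5*x - 24)/(x^2 - 8*x + 12)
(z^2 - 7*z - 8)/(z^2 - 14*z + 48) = (z + 1)/(z - 6)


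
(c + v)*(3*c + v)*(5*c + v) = 15*c^3 + 23*c^2*v + 9*c*v^2 + v^3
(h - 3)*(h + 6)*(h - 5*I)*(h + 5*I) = h^4 + 3*h^3 + 7*h^2 + 75*h - 450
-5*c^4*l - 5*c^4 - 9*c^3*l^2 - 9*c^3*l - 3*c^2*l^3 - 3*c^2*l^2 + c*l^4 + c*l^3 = (-5*c + l)*(c + l)^2*(c*l + c)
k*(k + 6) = k^2 + 6*k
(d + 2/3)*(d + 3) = d^2 + 11*d/3 + 2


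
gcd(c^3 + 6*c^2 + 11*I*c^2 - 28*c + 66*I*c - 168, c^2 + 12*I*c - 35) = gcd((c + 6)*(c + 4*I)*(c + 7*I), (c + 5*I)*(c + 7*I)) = c + 7*I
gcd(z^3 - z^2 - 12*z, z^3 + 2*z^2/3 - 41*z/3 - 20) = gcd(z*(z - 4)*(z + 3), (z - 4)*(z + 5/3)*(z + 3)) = z^2 - z - 12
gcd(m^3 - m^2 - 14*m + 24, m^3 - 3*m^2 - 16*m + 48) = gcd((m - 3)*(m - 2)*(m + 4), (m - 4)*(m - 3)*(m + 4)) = m^2 + m - 12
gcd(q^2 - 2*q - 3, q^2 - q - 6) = q - 3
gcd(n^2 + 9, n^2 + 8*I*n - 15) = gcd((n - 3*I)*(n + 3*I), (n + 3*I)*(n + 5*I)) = n + 3*I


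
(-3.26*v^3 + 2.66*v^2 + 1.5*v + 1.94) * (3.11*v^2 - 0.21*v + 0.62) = -10.1386*v^5 + 8.9572*v^4 + 2.0852*v^3 + 7.3676*v^2 + 0.5226*v + 1.2028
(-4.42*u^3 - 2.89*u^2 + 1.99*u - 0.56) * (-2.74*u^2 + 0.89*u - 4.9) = 12.1108*u^5 + 3.9848*u^4 + 13.6333*u^3 + 17.4665*u^2 - 10.2494*u + 2.744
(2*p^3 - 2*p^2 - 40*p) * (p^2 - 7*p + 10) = 2*p^5 - 16*p^4 - 6*p^3 + 260*p^2 - 400*p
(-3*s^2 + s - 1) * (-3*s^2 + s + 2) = 9*s^4 - 6*s^3 - 2*s^2 + s - 2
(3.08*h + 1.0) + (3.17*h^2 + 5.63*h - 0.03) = 3.17*h^2 + 8.71*h + 0.97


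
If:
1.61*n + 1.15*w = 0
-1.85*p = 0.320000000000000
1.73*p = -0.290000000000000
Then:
No Solution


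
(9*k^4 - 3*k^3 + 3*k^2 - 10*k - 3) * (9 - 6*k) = -54*k^5 + 99*k^4 - 45*k^3 + 87*k^2 - 72*k - 27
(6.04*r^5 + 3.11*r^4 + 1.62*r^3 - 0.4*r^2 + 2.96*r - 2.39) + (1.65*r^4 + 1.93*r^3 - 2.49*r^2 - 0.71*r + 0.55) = 6.04*r^5 + 4.76*r^4 + 3.55*r^3 - 2.89*r^2 + 2.25*r - 1.84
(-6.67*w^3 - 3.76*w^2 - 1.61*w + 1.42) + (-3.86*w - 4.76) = -6.67*w^3 - 3.76*w^2 - 5.47*w - 3.34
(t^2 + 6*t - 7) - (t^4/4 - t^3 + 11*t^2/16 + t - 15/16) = -t^4/4 + t^3 + 5*t^2/16 + 5*t - 97/16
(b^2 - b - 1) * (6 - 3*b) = -3*b^3 + 9*b^2 - 3*b - 6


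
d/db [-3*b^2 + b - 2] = 1 - 6*b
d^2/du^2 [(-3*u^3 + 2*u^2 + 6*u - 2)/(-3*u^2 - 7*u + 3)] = 2*(162*u^3 - 189*u^2 + 45*u - 28)/(27*u^6 + 189*u^5 + 360*u^4 - 35*u^3 - 360*u^2 + 189*u - 27)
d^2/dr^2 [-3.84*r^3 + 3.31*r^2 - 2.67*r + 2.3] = 6.62 - 23.04*r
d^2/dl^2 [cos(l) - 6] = -cos(l)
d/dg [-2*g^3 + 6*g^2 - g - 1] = -6*g^2 + 12*g - 1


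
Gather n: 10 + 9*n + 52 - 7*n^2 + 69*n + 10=-7*n^2 + 78*n + 72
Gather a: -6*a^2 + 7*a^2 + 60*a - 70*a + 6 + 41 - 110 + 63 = a^2 - 10*a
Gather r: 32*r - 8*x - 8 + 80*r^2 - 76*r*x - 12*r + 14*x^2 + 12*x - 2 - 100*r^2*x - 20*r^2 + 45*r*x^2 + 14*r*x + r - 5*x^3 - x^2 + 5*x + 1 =r^2*(60 - 100*x) + r*(45*x^2 - 62*x + 21) - 5*x^3 + 13*x^2 + 9*x - 9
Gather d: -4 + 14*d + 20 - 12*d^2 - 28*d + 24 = -12*d^2 - 14*d + 40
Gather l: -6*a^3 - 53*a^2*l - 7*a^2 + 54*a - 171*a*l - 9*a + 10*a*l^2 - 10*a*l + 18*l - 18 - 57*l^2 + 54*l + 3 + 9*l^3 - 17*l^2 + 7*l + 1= -6*a^3 - 7*a^2 + 45*a + 9*l^3 + l^2*(10*a - 74) + l*(-53*a^2 - 181*a + 79) - 14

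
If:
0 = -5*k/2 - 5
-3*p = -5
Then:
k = -2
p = 5/3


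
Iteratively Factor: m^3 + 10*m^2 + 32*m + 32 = (m + 4)*(m^2 + 6*m + 8) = (m + 2)*(m + 4)*(m + 4)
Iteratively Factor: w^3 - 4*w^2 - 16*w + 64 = (w - 4)*(w^2 - 16) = (w - 4)^2*(w + 4)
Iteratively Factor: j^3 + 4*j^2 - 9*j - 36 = (j + 4)*(j^2 - 9) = (j - 3)*(j + 4)*(j + 3)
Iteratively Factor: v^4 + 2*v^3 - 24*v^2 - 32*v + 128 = (v + 4)*(v^3 - 2*v^2 - 16*v + 32) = (v - 2)*(v + 4)*(v^2 - 16) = (v - 2)*(v + 4)^2*(v - 4)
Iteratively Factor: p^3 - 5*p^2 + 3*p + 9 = (p - 3)*(p^2 - 2*p - 3) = (p - 3)^2*(p + 1)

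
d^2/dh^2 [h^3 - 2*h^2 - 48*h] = 6*h - 4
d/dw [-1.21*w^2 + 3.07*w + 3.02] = 3.07 - 2.42*w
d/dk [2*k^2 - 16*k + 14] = 4*k - 16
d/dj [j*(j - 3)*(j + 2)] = 3*j^2 - 2*j - 6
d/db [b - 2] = 1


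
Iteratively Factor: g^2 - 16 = (g - 4)*(g + 4)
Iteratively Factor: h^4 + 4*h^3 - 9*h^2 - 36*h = (h - 3)*(h^3 + 7*h^2 + 12*h) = h*(h - 3)*(h^2 + 7*h + 12) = h*(h - 3)*(h + 4)*(h + 3)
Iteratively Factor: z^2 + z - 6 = (z - 2)*(z + 3)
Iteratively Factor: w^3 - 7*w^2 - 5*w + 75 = (w + 3)*(w^2 - 10*w + 25) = (w - 5)*(w + 3)*(w - 5)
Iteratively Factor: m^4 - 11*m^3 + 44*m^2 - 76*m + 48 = (m - 2)*(m^3 - 9*m^2 + 26*m - 24) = (m - 2)^2*(m^2 - 7*m + 12) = (m - 4)*(m - 2)^2*(m - 3)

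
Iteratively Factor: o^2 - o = (o)*(o - 1)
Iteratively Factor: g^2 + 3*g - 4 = (g + 4)*(g - 1)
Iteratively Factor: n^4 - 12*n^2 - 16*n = (n + 2)*(n^3 - 2*n^2 - 8*n) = (n - 4)*(n + 2)*(n^2 + 2*n) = n*(n - 4)*(n + 2)*(n + 2)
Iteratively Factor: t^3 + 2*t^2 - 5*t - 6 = (t + 1)*(t^2 + t - 6) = (t - 2)*(t + 1)*(t + 3)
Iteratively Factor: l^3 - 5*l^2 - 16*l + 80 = (l - 4)*(l^2 - l - 20) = (l - 5)*(l - 4)*(l + 4)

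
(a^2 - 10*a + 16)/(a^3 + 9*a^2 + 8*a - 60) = (a - 8)/(a^2 + 11*a + 30)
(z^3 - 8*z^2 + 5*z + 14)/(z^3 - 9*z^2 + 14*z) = (z + 1)/z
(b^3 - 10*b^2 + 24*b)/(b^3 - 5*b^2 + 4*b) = (b - 6)/(b - 1)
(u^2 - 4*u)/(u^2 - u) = (u - 4)/(u - 1)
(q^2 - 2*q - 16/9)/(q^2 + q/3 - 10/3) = (9*q^2 - 18*q - 16)/(3*(3*q^2 + q - 10))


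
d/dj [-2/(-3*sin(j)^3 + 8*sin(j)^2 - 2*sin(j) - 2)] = 2*(-9*sin(j)^2 + 16*sin(j) - 2)*cos(j)/(3*sin(j)^3 - 8*sin(j)^2 + 2*sin(j) + 2)^2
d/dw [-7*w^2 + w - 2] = 1 - 14*w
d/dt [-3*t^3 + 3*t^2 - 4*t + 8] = -9*t^2 + 6*t - 4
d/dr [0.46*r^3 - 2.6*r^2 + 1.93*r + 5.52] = 1.38*r^2 - 5.2*r + 1.93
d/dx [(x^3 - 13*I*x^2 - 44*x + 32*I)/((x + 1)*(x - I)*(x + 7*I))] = (x^2*(1 + 19*I) + x*(64 + 14*I) + 116 + 224*I)/(x^4 + x^3*(2 + 14*I) + x^2*(-48 + 28*I) + x*(-98 + 14*I) - 49)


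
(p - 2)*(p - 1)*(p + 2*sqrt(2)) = p^3 - 3*p^2 + 2*sqrt(2)*p^2 - 6*sqrt(2)*p + 2*p + 4*sqrt(2)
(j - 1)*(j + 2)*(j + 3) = j^3 + 4*j^2 + j - 6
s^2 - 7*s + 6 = (s - 6)*(s - 1)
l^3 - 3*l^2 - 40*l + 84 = (l - 7)*(l - 2)*(l + 6)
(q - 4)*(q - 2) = q^2 - 6*q + 8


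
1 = 1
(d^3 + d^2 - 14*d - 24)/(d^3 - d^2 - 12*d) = (d + 2)/d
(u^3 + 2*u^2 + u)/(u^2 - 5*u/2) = 2*(u^2 + 2*u + 1)/(2*u - 5)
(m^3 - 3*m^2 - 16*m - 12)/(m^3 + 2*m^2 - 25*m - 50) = (m^2 - 5*m - 6)/(m^2 - 25)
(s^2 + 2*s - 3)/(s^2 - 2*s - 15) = (s - 1)/(s - 5)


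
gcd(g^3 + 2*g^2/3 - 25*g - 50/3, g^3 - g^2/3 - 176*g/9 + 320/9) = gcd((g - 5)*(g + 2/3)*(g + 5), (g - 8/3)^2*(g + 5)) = g + 5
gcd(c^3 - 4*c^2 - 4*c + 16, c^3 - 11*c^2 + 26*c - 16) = c - 2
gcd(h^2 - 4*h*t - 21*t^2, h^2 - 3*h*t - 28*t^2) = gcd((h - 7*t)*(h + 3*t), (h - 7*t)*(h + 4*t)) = -h + 7*t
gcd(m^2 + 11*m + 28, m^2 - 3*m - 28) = m + 4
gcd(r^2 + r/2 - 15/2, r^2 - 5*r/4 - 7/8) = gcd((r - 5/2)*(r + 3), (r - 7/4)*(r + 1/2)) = 1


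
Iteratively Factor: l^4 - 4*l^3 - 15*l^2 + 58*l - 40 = (l + 4)*(l^3 - 8*l^2 + 17*l - 10) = (l - 1)*(l + 4)*(l^2 - 7*l + 10) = (l - 2)*(l - 1)*(l + 4)*(l - 5)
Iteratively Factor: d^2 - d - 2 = (d + 1)*(d - 2)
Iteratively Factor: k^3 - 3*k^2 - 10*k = (k + 2)*(k^2 - 5*k) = k*(k + 2)*(k - 5)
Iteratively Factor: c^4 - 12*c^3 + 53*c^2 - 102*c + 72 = (c - 3)*(c^3 - 9*c^2 + 26*c - 24) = (c - 3)^2*(c^2 - 6*c + 8) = (c - 4)*(c - 3)^2*(c - 2)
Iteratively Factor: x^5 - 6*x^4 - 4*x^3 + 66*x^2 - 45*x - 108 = (x - 4)*(x^4 - 2*x^3 - 12*x^2 + 18*x + 27) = (x - 4)*(x - 3)*(x^3 + x^2 - 9*x - 9) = (x - 4)*(x - 3)^2*(x^2 + 4*x + 3) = (x - 4)*(x - 3)^2*(x + 1)*(x + 3)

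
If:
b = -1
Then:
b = -1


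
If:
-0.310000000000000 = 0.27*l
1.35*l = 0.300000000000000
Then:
No Solution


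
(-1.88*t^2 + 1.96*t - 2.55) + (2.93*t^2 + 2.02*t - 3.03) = 1.05*t^2 + 3.98*t - 5.58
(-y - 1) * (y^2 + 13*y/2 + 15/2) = -y^3 - 15*y^2/2 - 14*y - 15/2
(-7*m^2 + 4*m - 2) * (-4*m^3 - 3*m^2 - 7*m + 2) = 28*m^5 + 5*m^4 + 45*m^3 - 36*m^2 + 22*m - 4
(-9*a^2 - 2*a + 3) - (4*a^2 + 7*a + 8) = -13*a^2 - 9*a - 5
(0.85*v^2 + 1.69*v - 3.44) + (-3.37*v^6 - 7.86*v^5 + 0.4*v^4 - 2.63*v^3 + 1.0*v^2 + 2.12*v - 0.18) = -3.37*v^6 - 7.86*v^5 + 0.4*v^4 - 2.63*v^3 + 1.85*v^2 + 3.81*v - 3.62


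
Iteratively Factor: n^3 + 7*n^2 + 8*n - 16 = (n + 4)*(n^2 + 3*n - 4) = (n - 1)*(n + 4)*(n + 4)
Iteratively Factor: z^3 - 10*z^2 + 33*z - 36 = (z - 3)*(z^2 - 7*z + 12) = (z - 4)*(z - 3)*(z - 3)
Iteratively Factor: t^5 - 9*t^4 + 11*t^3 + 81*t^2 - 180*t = (t)*(t^4 - 9*t^3 + 11*t^2 + 81*t - 180) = t*(t + 3)*(t^3 - 12*t^2 + 47*t - 60) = t*(t - 5)*(t + 3)*(t^2 - 7*t + 12) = t*(t - 5)*(t - 4)*(t + 3)*(t - 3)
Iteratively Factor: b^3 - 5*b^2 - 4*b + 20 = (b - 5)*(b^2 - 4) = (b - 5)*(b + 2)*(b - 2)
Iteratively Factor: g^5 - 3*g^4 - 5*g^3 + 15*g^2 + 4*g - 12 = (g + 2)*(g^4 - 5*g^3 + 5*g^2 + 5*g - 6) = (g - 3)*(g + 2)*(g^3 - 2*g^2 - g + 2) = (g - 3)*(g - 2)*(g + 2)*(g^2 - 1) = (g - 3)*(g - 2)*(g + 1)*(g + 2)*(g - 1)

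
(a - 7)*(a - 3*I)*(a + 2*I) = a^3 - 7*a^2 - I*a^2 + 6*a + 7*I*a - 42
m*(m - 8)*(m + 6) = m^3 - 2*m^2 - 48*m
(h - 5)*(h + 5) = h^2 - 25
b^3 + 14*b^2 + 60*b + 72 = (b + 2)*(b + 6)^2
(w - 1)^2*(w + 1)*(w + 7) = w^4 + 6*w^3 - 8*w^2 - 6*w + 7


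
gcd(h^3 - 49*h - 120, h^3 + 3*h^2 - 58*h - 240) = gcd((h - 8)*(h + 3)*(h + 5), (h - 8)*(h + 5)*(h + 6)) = h^2 - 3*h - 40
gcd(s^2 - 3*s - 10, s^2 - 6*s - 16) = s + 2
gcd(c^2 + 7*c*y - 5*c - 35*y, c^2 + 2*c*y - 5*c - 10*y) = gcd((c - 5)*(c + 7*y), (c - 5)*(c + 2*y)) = c - 5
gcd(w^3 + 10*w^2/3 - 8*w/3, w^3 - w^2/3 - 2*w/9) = w^2 - 2*w/3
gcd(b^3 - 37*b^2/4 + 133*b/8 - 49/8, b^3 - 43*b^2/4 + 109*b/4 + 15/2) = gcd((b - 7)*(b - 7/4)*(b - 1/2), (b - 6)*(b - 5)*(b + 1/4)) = 1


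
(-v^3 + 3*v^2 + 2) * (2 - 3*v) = 3*v^4 - 11*v^3 + 6*v^2 - 6*v + 4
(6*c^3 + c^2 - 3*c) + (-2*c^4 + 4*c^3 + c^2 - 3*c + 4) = -2*c^4 + 10*c^3 + 2*c^2 - 6*c + 4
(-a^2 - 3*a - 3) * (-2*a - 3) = 2*a^3 + 9*a^2 + 15*a + 9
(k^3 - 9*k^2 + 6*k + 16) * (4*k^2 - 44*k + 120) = 4*k^5 - 80*k^4 + 540*k^3 - 1280*k^2 + 16*k + 1920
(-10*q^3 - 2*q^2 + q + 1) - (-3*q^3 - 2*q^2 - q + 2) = -7*q^3 + 2*q - 1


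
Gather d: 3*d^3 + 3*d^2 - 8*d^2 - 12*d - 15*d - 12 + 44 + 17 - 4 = 3*d^3 - 5*d^2 - 27*d + 45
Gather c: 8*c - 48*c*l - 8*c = -48*c*l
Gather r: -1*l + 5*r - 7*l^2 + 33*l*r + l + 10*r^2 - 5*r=-7*l^2 + 33*l*r + 10*r^2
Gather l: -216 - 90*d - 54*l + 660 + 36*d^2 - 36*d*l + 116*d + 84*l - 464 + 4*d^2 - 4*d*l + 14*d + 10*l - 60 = 40*d^2 + 40*d + l*(40 - 40*d) - 80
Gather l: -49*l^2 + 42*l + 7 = -49*l^2 + 42*l + 7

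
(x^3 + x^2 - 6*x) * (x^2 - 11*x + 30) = x^5 - 10*x^4 + 13*x^3 + 96*x^2 - 180*x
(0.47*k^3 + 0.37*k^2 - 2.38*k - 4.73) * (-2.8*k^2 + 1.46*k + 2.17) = -1.316*k^5 - 0.3498*k^4 + 8.2241*k^3 + 10.5721*k^2 - 12.0704*k - 10.2641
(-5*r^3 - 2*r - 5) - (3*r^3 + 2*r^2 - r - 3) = -8*r^3 - 2*r^2 - r - 2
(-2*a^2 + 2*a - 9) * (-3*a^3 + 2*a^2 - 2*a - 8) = 6*a^5 - 10*a^4 + 35*a^3 - 6*a^2 + 2*a + 72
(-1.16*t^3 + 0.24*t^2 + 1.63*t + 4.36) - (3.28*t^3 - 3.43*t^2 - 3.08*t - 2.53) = -4.44*t^3 + 3.67*t^2 + 4.71*t + 6.89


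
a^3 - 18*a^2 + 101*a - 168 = (a - 8)*(a - 7)*(a - 3)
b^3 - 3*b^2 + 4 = (b - 2)^2*(b + 1)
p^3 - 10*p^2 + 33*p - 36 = (p - 4)*(p - 3)^2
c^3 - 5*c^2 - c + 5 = (c - 5)*(c - 1)*(c + 1)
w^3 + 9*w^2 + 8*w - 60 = (w - 2)*(w + 5)*(w + 6)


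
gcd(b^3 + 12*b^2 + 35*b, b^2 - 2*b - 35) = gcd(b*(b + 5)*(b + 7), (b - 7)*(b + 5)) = b + 5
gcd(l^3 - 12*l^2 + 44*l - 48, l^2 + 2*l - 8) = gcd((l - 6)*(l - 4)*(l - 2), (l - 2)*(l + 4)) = l - 2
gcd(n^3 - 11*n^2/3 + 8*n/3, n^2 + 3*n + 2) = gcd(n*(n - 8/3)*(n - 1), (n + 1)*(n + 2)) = 1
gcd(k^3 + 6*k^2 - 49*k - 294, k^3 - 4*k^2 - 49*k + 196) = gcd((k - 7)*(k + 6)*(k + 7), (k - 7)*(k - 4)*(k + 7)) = k^2 - 49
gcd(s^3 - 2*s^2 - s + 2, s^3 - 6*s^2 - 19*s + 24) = s - 1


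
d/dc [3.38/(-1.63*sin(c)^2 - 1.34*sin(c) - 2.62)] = (11.0188*sin(c) + 4.5292)*cos(c)/(1.63*sin(c)^2 + 1.34*sin(c) + 2.62)^2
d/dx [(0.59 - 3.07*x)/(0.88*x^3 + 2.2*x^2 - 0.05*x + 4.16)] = (5.4032*x^3 + 5.1964*x^2 - 2.596*x - 12.7417)/(0.7744*x^6 + 3.872*x^5 + 4.752*x^4 + 7.1016*x^3 + 18.3065*x^2 - 0.416*x + 17.3056)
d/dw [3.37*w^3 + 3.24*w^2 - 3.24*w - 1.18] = 10.11*w^2 + 6.48*w - 3.24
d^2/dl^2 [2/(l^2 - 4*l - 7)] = 4*(l^2 - 4*l - 4*(l - 2)^2 - 7)/(-l^2 + 4*l + 7)^3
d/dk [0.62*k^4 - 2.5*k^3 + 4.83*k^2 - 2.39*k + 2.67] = 2.48*k^3 - 7.5*k^2 + 9.66*k - 2.39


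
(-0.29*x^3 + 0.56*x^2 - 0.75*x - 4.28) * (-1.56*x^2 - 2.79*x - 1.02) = 0.4524*x^5 - 0.0645000000000002*x^4 - 0.0966000000000002*x^3 + 8.1981*x^2 + 12.7062*x + 4.3656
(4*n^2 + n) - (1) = 4*n^2 + n - 1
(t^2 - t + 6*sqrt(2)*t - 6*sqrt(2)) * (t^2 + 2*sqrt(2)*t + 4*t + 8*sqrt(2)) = t^4 + 3*t^3 + 8*sqrt(2)*t^3 + 20*t^2 + 24*sqrt(2)*t^2 - 32*sqrt(2)*t + 72*t - 96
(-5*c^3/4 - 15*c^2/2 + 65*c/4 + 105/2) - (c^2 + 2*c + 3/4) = -5*c^3/4 - 17*c^2/2 + 57*c/4 + 207/4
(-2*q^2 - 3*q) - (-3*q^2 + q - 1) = q^2 - 4*q + 1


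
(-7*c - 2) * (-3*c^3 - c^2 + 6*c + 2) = 21*c^4 + 13*c^3 - 40*c^2 - 26*c - 4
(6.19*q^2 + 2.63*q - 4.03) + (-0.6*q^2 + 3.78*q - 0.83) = 5.59*q^2 + 6.41*q - 4.86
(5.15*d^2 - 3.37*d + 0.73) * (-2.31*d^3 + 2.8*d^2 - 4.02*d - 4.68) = -11.8965*d^5 + 22.2047*d^4 - 31.8253*d^3 - 8.5106*d^2 + 12.837*d - 3.4164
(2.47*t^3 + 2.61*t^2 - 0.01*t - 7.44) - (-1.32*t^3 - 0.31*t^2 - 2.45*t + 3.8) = 3.79*t^3 + 2.92*t^2 + 2.44*t - 11.24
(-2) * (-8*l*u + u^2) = 16*l*u - 2*u^2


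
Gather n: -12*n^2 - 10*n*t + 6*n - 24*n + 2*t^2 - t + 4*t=-12*n^2 + n*(-10*t - 18) + 2*t^2 + 3*t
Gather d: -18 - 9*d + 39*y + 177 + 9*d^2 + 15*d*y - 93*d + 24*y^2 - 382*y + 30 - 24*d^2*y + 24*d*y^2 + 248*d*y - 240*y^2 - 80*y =d^2*(9 - 24*y) + d*(24*y^2 + 263*y - 102) - 216*y^2 - 423*y + 189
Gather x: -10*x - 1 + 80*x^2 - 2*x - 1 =80*x^2 - 12*x - 2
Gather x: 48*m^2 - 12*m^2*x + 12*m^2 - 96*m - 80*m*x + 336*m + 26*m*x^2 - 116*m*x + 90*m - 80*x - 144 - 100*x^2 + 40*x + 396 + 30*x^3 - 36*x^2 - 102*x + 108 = 60*m^2 + 330*m + 30*x^3 + x^2*(26*m - 136) + x*(-12*m^2 - 196*m - 142) + 360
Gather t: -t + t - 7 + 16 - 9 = 0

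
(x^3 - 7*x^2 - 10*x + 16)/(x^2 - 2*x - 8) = (x^2 - 9*x + 8)/(x - 4)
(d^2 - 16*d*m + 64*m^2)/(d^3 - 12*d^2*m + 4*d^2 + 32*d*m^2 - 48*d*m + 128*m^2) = (d - 8*m)/(d^2 - 4*d*m + 4*d - 16*m)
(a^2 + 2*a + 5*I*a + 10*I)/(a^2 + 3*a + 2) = (a + 5*I)/(a + 1)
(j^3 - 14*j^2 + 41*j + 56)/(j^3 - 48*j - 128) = (j^2 - 6*j - 7)/(j^2 + 8*j + 16)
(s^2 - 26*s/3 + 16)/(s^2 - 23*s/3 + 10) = (3*s - 8)/(3*s - 5)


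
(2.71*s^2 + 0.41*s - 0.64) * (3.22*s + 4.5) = 8.7262*s^3 + 13.5152*s^2 - 0.2158*s - 2.88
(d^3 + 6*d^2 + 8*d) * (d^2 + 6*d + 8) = d^5 + 12*d^4 + 52*d^3 + 96*d^2 + 64*d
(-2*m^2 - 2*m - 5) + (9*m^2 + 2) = 7*m^2 - 2*m - 3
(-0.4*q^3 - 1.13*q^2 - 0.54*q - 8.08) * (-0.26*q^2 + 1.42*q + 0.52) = 0.104*q^5 - 0.2742*q^4 - 1.6722*q^3 + 0.7464*q^2 - 11.7544*q - 4.2016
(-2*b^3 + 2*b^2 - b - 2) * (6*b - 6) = -12*b^4 + 24*b^3 - 18*b^2 - 6*b + 12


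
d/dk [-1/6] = 0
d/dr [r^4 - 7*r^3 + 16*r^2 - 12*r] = 4*r^3 - 21*r^2 + 32*r - 12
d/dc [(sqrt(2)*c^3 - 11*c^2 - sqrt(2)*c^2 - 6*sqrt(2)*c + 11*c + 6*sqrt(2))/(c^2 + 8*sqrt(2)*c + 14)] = (sqrt(2)*c^4 + 32*c^3 - 40*sqrt(2)*c^2 - 27*c^2 - 308*c - 40*sqrt(2)*c - 84*sqrt(2) + 58)/(c^4 + 16*sqrt(2)*c^3 + 156*c^2 + 224*sqrt(2)*c + 196)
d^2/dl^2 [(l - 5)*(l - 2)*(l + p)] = 6*l + 2*p - 14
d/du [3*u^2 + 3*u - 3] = 6*u + 3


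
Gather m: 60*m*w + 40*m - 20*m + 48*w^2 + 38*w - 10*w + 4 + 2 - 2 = m*(60*w + 20) + 48*w^2 + 28*w + 4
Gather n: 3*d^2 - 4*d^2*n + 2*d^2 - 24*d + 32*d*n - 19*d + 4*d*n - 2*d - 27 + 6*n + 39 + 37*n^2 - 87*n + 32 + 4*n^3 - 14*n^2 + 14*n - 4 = 5*d^2 - 45*d + 4*n^3 + 23*n^2 + n*(-4*d^2 + 36*d - 67) + 40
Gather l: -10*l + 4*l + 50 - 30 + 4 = 24 - 6*l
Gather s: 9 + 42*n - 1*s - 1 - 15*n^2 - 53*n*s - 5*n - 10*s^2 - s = -15*n^2 + 37*n - 10*s^2 + s*(-53*n - 2) + 8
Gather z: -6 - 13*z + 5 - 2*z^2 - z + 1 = -2*z^2 - 14*z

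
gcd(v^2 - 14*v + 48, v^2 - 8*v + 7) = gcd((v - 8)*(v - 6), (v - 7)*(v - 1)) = 1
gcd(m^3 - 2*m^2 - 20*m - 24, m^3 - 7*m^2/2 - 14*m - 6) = m^2 - 4*m - 12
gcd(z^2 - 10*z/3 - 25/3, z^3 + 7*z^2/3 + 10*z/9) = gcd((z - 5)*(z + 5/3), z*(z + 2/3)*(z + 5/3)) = z + 5/3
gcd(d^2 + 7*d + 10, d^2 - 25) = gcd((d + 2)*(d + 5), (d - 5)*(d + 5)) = d + 5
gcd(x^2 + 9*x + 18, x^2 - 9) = x + 3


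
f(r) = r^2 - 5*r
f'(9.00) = 13.00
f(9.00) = 36.00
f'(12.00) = 19.00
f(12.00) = 84.00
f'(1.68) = -1.64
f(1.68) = -5.58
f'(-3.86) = -12.72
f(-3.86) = 34.20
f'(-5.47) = -15.94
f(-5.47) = 57.27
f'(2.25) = -0.50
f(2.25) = -6.19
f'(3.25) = 1.50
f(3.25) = -5.69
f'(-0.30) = -5.60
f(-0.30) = 1.59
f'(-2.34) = -9.68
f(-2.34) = 17.18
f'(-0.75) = -6.50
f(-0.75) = 4.31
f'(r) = 2*r - 5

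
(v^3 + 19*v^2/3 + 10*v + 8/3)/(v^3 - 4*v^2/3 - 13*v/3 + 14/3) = (3*v^2 + 13*v + 4)/(3*v^2 - 10*v + 7)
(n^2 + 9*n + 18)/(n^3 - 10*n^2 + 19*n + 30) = (n^2 + 9*n + 18)/(n^3 - 10*n^2 + 19*n + 30)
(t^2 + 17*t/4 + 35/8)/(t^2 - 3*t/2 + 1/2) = (8*t^2 + 34*t + 35)/(4*(2*t^2 - 3*t + 1))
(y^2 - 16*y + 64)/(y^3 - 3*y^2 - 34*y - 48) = (y - 8)/(y^2 + 5*y + 6)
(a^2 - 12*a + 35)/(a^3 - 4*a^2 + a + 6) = (a^2 - 12*a + 35)/(a^3 - 4*a^2 + a + 6)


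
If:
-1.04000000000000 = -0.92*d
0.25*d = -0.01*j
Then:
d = 1.13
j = -28.26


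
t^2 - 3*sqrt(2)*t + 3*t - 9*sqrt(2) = (t + 3)*(t - 3*sqrt(2))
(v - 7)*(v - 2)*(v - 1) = v^3 - 10*v^2 + 23*v - 14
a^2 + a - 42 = (a - 6)*(a + 7)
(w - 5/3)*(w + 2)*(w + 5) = w^3 + 16*w^2/3 - 5*w/3 - 50/3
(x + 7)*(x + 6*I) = x^2 + 7*x + 6*I*x + 42*I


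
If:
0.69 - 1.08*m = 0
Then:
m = 0.64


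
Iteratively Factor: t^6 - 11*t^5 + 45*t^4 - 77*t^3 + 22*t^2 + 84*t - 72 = (t - 3)*(t^5 - 8*t^4 + 21*t^3 - 14*t^2 - 20*t + 24) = (t - 3)*(t - 2)*(t^4 - 6*t^3 + 9*t^2 + 4*t - 12) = (t - 3)*(t - 2)^2*(t^3 - 4*t^2 + t + 6) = (t - 3)*(t - 2)^2*(t + 1)*(t^2 - 5*t + 6) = (t - 3)*(t - 2)^3*(t + 1)*(t - 3)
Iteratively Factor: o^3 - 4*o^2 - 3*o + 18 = (o - 3)*(o^2 - o - 6) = (o - 3)^2*(o + 2)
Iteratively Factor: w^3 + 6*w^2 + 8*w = (w)*(w^2 + 6*w + 8) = w*(w + 2)*(w + 4)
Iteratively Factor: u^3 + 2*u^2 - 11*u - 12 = (u + 1)*(u^2 + u - 12) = (u + 1)*(u + 4)*(u - 3)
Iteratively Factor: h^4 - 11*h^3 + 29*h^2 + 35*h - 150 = (h - 5)*(h^3 - 6*h^2 - h + 30) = (h - 5)*(h - 3)*(h^2 - 3*h - 10) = (h - 5)^2*(h - 3)*(h + 2)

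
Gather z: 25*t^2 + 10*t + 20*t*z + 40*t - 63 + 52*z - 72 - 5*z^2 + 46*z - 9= 25*t^2 + 50*t - 5*z^2 + z*(20*t + 98) - 144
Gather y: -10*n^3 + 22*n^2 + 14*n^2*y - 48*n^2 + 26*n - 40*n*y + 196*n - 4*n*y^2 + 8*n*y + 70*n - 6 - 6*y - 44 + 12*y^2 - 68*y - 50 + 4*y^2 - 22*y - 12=-10*n^3 - 26*n^2 + 292*n + y^2*(16 - 4*n) + y*(14*n^2 - 32*n - 96) - 112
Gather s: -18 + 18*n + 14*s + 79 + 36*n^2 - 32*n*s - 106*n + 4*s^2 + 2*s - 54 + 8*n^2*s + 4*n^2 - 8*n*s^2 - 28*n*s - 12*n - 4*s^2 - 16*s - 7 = 40*n^2 - 8*n*s^2 - 100*n + s*(8*n^2 - 60*n)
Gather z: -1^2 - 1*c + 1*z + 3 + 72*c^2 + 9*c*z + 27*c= 72*c^2 + 26*c + z*(9*c + 1) + 2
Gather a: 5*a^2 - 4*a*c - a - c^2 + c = 5*a^2 + a*(-4*c - 1) - c^2 + c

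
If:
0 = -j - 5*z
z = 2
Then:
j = -10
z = 2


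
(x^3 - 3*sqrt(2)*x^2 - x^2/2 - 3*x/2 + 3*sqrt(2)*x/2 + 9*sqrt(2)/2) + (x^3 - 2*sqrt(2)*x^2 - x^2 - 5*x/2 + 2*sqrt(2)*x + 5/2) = 2*x^3 - 5*sqrt(2)*x^2 - 3*x^2/2 - 4*x + 7*sqrt(2)*x/2 + 5/2 + 9*sqrt(2)/2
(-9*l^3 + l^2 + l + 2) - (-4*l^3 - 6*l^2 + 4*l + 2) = -5*l^3 + 7*l^2 - 3*l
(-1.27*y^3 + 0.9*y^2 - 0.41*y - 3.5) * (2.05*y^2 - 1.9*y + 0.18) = -2.6035*y^5 + 4.258*y^4 - 2.7791*y^3 - 6.234*y^2 + 6.5762*y - 0.63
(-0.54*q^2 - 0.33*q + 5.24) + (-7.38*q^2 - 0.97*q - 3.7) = -7.92*q^2 - 1.3*q + 1.54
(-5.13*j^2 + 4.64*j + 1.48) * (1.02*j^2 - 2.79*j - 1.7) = -5.2326*j^4 + 19.0455*j^3 - 2.715*j^2 - 12.0172*j - 2.516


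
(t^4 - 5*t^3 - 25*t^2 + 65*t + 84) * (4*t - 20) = 4*t^5 - 40*t^4 + 760*t^2 - 964*t - 1680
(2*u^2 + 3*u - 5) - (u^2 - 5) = u^2 + 3*u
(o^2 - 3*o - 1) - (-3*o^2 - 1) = 4*o^2 - 3*o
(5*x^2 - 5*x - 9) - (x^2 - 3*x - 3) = 4*x^2 - 2*x - 6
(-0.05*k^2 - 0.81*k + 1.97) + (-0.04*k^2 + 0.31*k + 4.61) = -0.09*k^2 - 0.5*k + 6.58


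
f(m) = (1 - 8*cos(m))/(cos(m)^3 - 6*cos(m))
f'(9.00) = 0.16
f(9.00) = 1.76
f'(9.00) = 0.16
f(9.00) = 1.76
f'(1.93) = -1.08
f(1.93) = 1.85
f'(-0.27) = 0.20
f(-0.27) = 1.37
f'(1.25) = -1.70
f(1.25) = 0.82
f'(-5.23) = -0.77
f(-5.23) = 1.04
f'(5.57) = 0.44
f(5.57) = 1.23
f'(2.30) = 0.00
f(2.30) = 1.71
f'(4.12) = 0.19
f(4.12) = 1.72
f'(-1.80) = 3.02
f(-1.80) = 2.08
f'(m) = (1 - 8*cos(m))*(3*sin(m)*cos(m)^2 - 6*sin(m))/(cos(m)^3 - 6*cos(m))^2 + 8*sin(m)/(cos(m)^3 - 6*cos(m)) = (-16*cos(m)^3 + 3*cos(m)^2 - 6)*sin(m)/((sin(m)^2 + 5)^2*cos(m)^2)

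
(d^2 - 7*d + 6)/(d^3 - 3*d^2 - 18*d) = (d - 1)/(d*(d + 3))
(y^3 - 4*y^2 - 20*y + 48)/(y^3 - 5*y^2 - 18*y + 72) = (y - 2)/(y - 3)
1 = 1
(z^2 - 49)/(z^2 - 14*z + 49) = (z + 7)/(z - 7)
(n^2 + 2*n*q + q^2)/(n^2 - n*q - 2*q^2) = (-n - q)/(-n + 2*q)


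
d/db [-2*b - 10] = -2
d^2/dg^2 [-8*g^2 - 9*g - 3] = -16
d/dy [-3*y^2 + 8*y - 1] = 8 - 6*y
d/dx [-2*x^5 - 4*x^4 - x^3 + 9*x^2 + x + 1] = -10*x^4 - 16*x^3 - 3*x^2 + 18*x + 1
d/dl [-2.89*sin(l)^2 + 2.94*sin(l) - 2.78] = (2.94 - 5.78*sin(l))*cos(l)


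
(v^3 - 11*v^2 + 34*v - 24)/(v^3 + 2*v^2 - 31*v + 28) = (v - 6)/(v + 7)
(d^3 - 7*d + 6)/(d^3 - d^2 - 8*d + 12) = (d - 1)/(d - 2)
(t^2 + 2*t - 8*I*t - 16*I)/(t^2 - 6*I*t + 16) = (t + 2)/(t + 2*I)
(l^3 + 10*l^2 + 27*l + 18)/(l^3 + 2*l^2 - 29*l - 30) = (l + 3)/(l - 5)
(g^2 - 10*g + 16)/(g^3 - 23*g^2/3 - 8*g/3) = 3*(g - 2)/(g*(3*g + 1))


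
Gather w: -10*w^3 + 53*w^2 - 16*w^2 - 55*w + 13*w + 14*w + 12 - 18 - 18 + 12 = -10*w^3 + 37*w^2 - 28*w - 12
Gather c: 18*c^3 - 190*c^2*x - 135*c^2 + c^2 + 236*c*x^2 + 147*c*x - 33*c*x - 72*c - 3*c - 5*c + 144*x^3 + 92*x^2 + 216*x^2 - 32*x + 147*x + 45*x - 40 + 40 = 18*c^3 + c^2*(-190*x - 134) + c*(236*x^2 + 114*x - 80) + 144*x^3 + 308*x^2 + 160*x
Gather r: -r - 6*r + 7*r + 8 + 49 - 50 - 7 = 0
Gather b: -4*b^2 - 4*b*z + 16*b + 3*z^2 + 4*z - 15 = -4*b^2 + b*(16 - 4*z) + 3*z^2 + 4*z - 15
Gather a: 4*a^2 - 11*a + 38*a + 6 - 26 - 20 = 4*a^2 + 27*a - 40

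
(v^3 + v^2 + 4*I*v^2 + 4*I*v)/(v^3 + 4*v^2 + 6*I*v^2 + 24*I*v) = (v^2 + v*(1 + 4*I) + 4*I)/(v^2 + v*(4 + 6*I) + 24*I)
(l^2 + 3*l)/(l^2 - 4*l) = (l + 3)/(l - 4)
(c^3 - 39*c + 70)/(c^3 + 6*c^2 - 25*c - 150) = (c^2 + 5*c - 14)/(c^2 + 11*c + 30)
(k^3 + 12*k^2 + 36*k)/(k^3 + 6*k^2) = (k + 6)/k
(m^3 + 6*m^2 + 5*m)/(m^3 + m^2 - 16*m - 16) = m*(m + 5)/(m^2 - 16)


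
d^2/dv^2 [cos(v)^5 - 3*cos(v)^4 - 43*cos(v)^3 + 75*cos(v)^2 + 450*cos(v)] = -25*cos(v)^5 + 48*cos(v)^4 + 407*cos(v)^3 - 336*cos(v)^2 - 708*cos(v) + 150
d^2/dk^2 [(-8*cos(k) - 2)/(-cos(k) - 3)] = 22*(cos(k)^2 - 3*cos(k) - 2)/(cos(k) + 3)^3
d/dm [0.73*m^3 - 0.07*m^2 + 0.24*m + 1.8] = 2.19*m^2 - 0.14*m + 0.24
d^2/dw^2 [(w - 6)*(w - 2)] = 2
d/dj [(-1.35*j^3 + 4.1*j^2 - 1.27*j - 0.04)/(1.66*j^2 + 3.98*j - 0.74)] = (-2.241*j^4 - 10.746*j^3 + 21.4232*j^2 - 5.9352*j + 1.099)/(2.7556*j^4 + 13.2136*j^3 + 13.3836*j^2 - 5.8904*j + 0.5476)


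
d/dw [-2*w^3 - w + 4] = -6*w^2 - 1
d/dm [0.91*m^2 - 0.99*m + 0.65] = 1.82*m - 0.99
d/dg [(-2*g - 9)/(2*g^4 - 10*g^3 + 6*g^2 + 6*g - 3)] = 2*(6*g^4 + 16*g^3 - 129*g^2 + 54*g + 30)/(4*g^8 - 40*g^7 + 124*g^6 - 96*g^5 - 96*g^4 + 132*g^3 - 36*g + 9)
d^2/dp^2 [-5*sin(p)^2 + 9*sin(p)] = -9*sin(p) - 10*cos(2*p)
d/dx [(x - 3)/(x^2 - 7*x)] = (-x^2 + 6*x - 21)/(x^2*(x^2 - 14*x + 49))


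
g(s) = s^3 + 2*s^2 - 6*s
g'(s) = 3*s^2 + 4*s - 6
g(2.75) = 19.42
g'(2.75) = 27.69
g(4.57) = 109.79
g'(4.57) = 74.93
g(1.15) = -2.73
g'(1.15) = 2.57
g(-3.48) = 2.96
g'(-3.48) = 16.41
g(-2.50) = 11.88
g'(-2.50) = 2.75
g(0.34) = -1.77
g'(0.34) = -4.29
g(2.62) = 15.99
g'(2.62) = 25.07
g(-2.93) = 9.60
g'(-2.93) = 8.03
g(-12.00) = -1368.00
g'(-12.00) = 378.00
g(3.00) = 27.00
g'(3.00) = 33.00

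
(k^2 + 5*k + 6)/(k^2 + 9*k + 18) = (k + 2)/(k + 6)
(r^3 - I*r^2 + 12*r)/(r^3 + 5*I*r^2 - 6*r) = (r - 4*I)/(r + 2*I)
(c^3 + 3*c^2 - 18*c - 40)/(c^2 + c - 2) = (c^2 + c - 20)/(c - 1)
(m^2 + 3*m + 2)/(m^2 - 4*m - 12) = (m + 1)/(m - 6)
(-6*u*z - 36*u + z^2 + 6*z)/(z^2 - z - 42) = (-6*u + z)/(z - 7)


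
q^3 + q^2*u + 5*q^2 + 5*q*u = q*(q + 5)*(q + u)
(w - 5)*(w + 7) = w^2 + 2*w - 35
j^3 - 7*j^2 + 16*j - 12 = (j - 3)*(j - 2)^2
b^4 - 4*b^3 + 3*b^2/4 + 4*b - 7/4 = (b - 7/2)*(b - 1)*(b - 1/2)*(b + 1)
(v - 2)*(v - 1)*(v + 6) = v^3 + 3*v^2 - 16*v + 12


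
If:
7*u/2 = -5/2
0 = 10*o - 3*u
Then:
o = -3/14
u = -5/7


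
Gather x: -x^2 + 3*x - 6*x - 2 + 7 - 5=-x^2 - 3*x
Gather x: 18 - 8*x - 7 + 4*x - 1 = 10 - 4*x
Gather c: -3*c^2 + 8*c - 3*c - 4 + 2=-3*c^2 + 5*c - 2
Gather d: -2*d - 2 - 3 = -2*d - 5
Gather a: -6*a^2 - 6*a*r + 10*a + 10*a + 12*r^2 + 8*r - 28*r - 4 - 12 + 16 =-6*a^2 + a*(20 - 6*r) + 12*r^2 - 20*r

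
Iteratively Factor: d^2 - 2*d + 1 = (d - 1)*(d - 1)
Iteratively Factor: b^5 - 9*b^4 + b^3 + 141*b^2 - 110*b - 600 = (b + 3)*(b^4 - 12*b^3 + 37*b^2 + 30*b - 200) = (b + 2)*(b + 3)*(b^3 - 14*b^2 + 65*b - 100) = (b - 5)*(b + 2)*(b + 3)*(b^2 - 9*b + 20) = (b - 5)*(b - 4)*(b + 2)*(b + 3)*(b - 5)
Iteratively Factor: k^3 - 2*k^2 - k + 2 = (k - 1)*(k^2 - k - 2) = (k - 2)*(k - 1)*(k + 1)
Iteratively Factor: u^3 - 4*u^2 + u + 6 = (u + 1)*(u^2 - 5*u + 6) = (u - 2)*(u + 1)*(u - 3)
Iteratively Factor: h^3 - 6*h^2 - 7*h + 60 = (h - 4)*(h^2 - 2*h - 15) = (h - 4)*(h + 3)*(h - 5)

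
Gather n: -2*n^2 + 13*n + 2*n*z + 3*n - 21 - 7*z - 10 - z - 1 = -2*n^2 + n*(2*z + 16) - 8*z - 32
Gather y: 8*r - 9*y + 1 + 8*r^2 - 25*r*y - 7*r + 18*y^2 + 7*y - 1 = 8*r^2 + r + 18*y^2 + y*(-25*r - 2)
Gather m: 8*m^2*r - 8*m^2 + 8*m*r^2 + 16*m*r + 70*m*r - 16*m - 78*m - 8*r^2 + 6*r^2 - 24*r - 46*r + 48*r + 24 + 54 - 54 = m^2*(8*r - 8) + m*(8*r^2 + 86*r - 94) - 2*r^2 - 22*r + 24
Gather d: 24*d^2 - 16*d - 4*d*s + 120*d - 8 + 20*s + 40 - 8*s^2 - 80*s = 24*d^2 + d*(104 - 4*s) - 8*s^2 - 60*s + 32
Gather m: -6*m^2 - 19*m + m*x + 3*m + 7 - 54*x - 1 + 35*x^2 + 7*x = -6*m^2 + m*(x - 16) + 35*x^2 - 47*x + 6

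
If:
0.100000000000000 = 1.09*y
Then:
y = 0.09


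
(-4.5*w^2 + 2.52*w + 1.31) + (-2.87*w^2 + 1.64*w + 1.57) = -7.37*w^2 + 4.16*w + 2.88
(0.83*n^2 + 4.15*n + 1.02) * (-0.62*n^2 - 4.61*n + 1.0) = -0.5146*n^4 - 6.3993*n^3 - 18.9339*n^2 - 0.5522*n + 1.02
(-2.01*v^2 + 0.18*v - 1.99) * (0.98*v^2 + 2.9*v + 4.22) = -1.9698*v^4 - 5.6526*v^3 - 9.9104*v^2 - 5.0114*v - 8.3978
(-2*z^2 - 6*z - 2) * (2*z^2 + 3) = -4*z^4 - 12*z^3 - 10*z^2 - 18*z - 6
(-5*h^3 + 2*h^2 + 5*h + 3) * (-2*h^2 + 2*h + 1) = 10*h^5 - 14*h^4 - 11*h^3 + 6*h^2 + 11*h + 3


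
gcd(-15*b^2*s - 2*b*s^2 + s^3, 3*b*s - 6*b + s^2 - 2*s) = 3*b + s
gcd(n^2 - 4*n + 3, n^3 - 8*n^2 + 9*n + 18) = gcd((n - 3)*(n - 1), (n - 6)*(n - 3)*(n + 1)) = n - 3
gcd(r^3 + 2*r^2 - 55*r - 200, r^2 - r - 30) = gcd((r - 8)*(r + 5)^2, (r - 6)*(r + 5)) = r + 5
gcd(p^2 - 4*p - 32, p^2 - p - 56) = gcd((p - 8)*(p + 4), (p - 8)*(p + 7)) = p - 8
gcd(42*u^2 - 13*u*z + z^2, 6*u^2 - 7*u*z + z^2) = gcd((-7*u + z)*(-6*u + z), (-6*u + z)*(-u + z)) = -6*u + z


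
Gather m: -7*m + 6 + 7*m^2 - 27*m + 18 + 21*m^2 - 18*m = 28*m^2 - 52*m + 24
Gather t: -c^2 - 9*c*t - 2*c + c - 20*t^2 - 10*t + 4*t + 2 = -c^2 - c - 20*t^2 + t*(-9*c - 6) + 2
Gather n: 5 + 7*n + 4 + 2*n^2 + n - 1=2*n^2 + 8*n + 8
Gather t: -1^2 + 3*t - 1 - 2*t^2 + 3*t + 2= -2*t^2 + 6*t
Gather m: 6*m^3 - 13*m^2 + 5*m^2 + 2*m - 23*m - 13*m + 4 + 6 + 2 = 6*m^3 - 8*m^2 - 34*m + 12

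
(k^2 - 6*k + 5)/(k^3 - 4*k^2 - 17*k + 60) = (k - 1)/(k^2 + k - 12)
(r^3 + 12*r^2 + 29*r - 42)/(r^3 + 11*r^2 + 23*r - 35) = (r + 6)/(r + 5)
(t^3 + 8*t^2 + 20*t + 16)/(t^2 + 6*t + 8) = t + 2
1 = 1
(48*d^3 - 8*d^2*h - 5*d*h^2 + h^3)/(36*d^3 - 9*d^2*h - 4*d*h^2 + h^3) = (4*d - h)/(3*d - h)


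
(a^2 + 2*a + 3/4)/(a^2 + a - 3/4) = (2*a + 1)/(2*a - 1)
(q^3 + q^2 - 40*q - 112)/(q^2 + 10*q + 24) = (q^2 - 3*q - 28)/(q + 6)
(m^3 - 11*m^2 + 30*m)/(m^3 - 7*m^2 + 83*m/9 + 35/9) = 9*m*(m - 6)/(9*m^2 - 18*m - 7)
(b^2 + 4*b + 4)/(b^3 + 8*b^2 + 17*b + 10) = (b + 2)/(b^2 + 6*b + 5)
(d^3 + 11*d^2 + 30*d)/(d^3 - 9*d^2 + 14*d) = (d^2 + 11*d + 30)/(d^2 - 9*d + 14)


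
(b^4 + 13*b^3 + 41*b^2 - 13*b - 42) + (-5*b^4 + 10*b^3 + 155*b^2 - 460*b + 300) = -4*b^4 + 23*b^3 + 196*b^2 - 473*b + 258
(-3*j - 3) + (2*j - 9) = -j - 12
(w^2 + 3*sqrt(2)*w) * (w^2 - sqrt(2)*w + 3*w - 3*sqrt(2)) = w^4 + 2*sqrt(2)*w^3 + 3*w^3 - 6*w^2 + 6*sqrt(2)*w^2 - 18*w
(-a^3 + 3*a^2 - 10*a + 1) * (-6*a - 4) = 6*a^4 - 14*a^3 + 48*a^2 + 34*a - 4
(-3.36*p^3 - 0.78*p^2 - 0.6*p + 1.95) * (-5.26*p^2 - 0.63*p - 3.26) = 17.6736*p^5 + 6.2196*p^4 + 14.601*p^3 - 7.3362*p^2 + 0.7275*p - 6.357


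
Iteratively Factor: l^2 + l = (l)*(l + 1)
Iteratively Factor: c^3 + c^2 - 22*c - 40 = (c - 5)*(c^2 + 6*c + 8) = (c - 5)*(c + 4)*(c + 2)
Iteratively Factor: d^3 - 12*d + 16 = (d + 4)*(d^2 - 4*d + 4) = (d - 2)*(d + 4)*(d - 2)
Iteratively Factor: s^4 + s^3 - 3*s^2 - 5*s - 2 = (s - 2)*(s^3 + 3*s^2 + 3*s + 1) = (s - 2)*(s + 1)*(s^2 + 2*s + 1) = (s - 2)*(s + 1)^2*(s + 1)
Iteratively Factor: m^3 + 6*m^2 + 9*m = (m)*(m^2 + 6*m + 9) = m*(m + 3)*(m + 3)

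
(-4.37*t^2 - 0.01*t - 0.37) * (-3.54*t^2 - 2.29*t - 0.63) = 15.4698*t^4 + 10.0427*t^3 + 4.0858*t^2 + 0.8536*t + 0.2331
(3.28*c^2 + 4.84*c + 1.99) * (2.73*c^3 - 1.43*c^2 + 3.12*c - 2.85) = 8.9544*c^5 + 8.5228*c^4 + 8.7451*c^3 + 2.9071*c^2 - 7.5852*c - 5.6715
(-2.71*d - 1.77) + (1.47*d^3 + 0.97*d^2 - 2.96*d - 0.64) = 1.47*d^3 + 0.97*d^2 - 5.67*d - 2.41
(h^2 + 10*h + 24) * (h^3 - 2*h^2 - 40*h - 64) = h^5 + 8*h^4 - 36*h^3 - 512*h^2 - 1600*h - 1536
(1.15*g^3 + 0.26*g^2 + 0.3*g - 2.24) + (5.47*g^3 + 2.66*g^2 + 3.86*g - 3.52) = 6.62*g^3 + 2.92*g^2 + 4.16*g - 5.76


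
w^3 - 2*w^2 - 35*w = w*(w - 7)*(w + 5)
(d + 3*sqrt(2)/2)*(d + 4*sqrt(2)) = d^2 + 11*sqrt(2)*d/2 + 12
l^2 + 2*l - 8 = (l - 2)*(l + 4)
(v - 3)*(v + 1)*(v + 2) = v^3 - 7*v - 6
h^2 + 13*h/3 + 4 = (h + 4/3)*(h + 3)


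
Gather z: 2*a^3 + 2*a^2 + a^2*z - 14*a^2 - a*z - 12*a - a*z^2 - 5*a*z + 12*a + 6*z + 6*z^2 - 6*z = 2*a^3 - 12*a^2 + z^2*(6 - a) + z*(a^2 - 6*a)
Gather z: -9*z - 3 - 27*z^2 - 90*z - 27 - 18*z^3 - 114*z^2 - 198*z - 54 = -18*z^3 - 141*z^2 - 297*z - 84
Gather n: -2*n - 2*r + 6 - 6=-2*n - 2*r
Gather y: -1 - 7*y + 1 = -7*y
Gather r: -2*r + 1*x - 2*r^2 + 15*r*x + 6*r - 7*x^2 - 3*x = -2*r^2 + r*(15*x + 4) - 7*x^2 - 2*x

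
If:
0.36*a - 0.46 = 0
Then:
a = 1.28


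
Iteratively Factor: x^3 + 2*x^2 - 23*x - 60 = (x + 3)*(x^2 - x - 20) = (x + 3)*(x + 4)*(x - 5)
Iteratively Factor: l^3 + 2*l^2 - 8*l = (l + 4)*(l^2 - 2*l) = l*(l + 4)*(l - 2)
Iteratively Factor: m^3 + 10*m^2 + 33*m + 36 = (m + 3)*(m^2 + 7*m + 12) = (m + 3)*(m + 4)*(m + 3)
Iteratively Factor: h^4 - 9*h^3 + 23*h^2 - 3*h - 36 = (h - 3)*(h^3 - 6*h^2 + 5*h + 12) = (h - 3)^2*(h^2 - 3*h - 4) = (h - 3)^2*(h + 1)*(h - 4)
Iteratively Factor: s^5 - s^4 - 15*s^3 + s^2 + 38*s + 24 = (s - 4)*(s^4 + 3*s^3 - 3*s^2 - 11*s - 6) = (s - 4)*(s + 1)*(s^3 + 2*s^2 - 5*s - 6) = (s - 4)*(s + 1)^2*(s^2 + s - 6) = (s - 4)*(s + 1)^2*(s + 3)*(s - 2)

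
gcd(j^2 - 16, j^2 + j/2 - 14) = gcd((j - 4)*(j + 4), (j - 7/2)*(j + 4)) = j + 4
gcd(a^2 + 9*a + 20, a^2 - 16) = a + 4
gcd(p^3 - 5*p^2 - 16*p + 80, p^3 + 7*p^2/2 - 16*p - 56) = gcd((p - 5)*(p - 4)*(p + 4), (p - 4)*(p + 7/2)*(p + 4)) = p^2 - 16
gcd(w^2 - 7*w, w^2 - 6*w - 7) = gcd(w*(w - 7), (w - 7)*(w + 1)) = w - 7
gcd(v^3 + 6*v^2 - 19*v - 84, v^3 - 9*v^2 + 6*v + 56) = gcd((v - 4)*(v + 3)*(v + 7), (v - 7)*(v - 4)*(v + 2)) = v - 4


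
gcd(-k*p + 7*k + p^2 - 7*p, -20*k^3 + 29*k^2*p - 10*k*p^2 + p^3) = -k + p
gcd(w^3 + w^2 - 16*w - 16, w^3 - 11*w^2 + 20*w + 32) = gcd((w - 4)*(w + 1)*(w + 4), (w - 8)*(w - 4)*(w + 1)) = w^2 - 3*w - 4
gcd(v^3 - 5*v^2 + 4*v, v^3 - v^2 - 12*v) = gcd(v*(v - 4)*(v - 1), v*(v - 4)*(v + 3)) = v^2 - 4*v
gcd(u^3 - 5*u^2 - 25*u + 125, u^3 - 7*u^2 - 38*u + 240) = u - 5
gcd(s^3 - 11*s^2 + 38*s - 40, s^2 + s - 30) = s - 5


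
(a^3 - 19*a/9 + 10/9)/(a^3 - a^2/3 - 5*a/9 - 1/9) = (9*a^2 + 9*a - 10)/(9*a^2 + 6*a + 1)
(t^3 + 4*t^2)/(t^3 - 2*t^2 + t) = t*(t + 4)/(t^2 - 2*t + 1)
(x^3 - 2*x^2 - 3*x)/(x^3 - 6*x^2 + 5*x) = (x^2 - 2*x - 3)/(x^2 - 6*x + 5)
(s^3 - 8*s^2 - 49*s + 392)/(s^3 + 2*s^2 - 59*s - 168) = (s - 7)/(s + 3)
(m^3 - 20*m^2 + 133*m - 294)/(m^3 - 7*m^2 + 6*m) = (m^2 - 14*m + 49)/(m*(m - 1))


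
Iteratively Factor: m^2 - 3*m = (m - 3)*(m)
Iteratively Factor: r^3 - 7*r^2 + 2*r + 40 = (r - 4)*(r^2 - 3*r - 10) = (r - 5)*(r - 4)*(r + 2)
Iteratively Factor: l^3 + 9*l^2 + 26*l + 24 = (l + 3)*(l^2 + 6*l + 8) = (l + 2)*(l + 3)*(l + 4)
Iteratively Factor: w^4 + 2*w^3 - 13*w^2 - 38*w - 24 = (w + 3)*(w^3 - w^2 - 10*w - 8) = (w - 4)*(w + 3)*(w^2 + 3*w + 2) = (w - 4)*(w + 1)*(w + 3)*(w + 2)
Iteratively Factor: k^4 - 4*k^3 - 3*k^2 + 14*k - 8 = (k - 4)*(k^3 - 3*k + 2) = (k - 4)*(k - 1)*(k^2 + k - 2) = (k - 4)*(k - 1)*(k + 2)*(k - 1)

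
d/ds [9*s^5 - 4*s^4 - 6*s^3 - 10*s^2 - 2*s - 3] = 45*s^4 - 16*s^3 - 18*s^2 - 20*s - 2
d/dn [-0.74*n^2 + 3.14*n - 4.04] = 3.14 - 1.48*n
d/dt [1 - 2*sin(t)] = -2*cos(t)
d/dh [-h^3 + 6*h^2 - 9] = 3*h*(4 - h)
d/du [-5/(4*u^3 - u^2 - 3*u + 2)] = 5*(12*u^2 - 2*u - 3)/(4*u^3 - u^2 - 3*u + 2)^2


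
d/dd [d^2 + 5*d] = 2*d + 5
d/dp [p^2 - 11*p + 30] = 2*p - 11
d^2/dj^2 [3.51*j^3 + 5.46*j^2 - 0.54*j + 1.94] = 21.06*j + 10.92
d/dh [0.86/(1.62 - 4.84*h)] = 4.1624/(4.84*h - 1.62)^2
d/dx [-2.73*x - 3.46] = -2.73000000000000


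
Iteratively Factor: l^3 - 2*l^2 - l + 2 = (l + 1)*(l^2 - 3*l + 2) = (l - 1)*(l + 1)*(l - 2)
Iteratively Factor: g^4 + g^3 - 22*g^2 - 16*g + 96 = (g + 4)*(g^3 - 3*g^2 - 10*g + 24) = (g - 2)*(g + 4)*(g^2 - g - 12) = (g - 2)*(g + 3)*(g + 4)*(g - 4)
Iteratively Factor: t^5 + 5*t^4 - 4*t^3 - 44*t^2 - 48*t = (t + 2)*(t^4 + 3*t^3 - 10*t^2 - 24*t) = (t + 2)^2*(t^3 + t^2 - 12*t) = (t + 2)^2*(t + 4)*(t^2 - 3*t) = (t - 3)*(t + 2)^2*(t + 4)*(t)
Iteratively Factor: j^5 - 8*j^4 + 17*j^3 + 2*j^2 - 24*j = (j)*(j^4 - 8*j^3 + 17*j^2 + 2*j - 24) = j*(j - 4)*(j^3 - 4*j^2 + j + 6) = j*(j - 4)*(j + 1)*(j^2 - 5*j + 6) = j*(j - 4)*(j - 2)*(j + 1)*(j - 3)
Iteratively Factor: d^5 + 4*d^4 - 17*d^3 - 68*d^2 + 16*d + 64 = (d + 4)*(d^4 - 17*d^2 + 16) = (d - 1)*(d + 4)*(d^3 + d^2 - 16*d - 16) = (d - 4)*(d - 1)*(d + 4)*(d^2 + 5*d + 4) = (d - 4)*(d - 1)*(d + 4)^2*(d + 1)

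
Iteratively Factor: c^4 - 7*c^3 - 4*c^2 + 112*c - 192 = (c - 3)*(c^3 - 4*c^2 - 16*c + 64) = (c - 3)*(c + 4)*(c^2 - 8*c + 16) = (c - 4)*(c - 3)*(c + 4)*(c - 4)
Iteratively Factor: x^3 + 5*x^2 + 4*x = (x)*(x^2 + 5*x + 4) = x*(x + 4)*(x + 1)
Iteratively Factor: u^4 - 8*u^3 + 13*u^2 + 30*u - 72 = (u - 3)*(u^3 - 5*u^2 - 2*u + 24) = (u - 3)^2*(u^2 - 2*u - 8) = (u - 3)^2*(u + 2)*(u - 4)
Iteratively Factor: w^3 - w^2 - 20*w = (w + 4)*(w^2 - 5*w) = (w - 5)*(w + 4)*(w)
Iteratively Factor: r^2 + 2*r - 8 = (r - 2)*(r + 4)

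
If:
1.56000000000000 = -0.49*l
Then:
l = -3.18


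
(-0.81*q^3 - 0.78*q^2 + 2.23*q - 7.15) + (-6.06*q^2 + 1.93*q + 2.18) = -0.81*q^3 - 6.84*q^2 + 4.16*q - 4.97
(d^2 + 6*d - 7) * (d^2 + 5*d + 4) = d^4 + 11*d^3 + 27*d^2 - 11*d - 28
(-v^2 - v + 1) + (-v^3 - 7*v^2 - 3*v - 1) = -v^3 - 8*v^2 - 4*v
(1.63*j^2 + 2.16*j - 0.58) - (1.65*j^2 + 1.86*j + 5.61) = -0.02*j^2 + 0.3*j - 6.19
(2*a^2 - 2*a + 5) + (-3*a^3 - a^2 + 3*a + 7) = -3*a^3 + a^2 + a + 12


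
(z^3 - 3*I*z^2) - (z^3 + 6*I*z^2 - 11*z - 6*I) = -9*I*z^2 + 11*z + 6*I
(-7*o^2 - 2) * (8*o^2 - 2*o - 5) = -56*o^4 + 14*o^3 + 19*o^2 + 4*o + 10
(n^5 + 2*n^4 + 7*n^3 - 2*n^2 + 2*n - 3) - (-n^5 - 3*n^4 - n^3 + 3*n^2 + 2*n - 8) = 2*n^5 + 5*n^4 + 8*n^3 - 5*n^2 + 5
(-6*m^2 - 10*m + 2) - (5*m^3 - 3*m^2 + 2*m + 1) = -5*m^3 - 3*m^2 - 12*m + 1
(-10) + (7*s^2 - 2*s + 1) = 7*s^2 - 2*s - 9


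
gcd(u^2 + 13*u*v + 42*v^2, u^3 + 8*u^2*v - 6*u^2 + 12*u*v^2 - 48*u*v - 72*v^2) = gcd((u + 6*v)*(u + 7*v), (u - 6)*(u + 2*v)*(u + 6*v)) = u + 6*v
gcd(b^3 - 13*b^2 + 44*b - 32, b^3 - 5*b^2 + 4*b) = b^2 - 5*b + 4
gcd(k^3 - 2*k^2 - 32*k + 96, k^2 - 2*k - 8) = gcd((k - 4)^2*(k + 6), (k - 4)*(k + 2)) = k - 4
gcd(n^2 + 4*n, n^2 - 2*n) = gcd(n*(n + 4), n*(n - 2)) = n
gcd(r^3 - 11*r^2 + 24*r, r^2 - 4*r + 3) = r - 3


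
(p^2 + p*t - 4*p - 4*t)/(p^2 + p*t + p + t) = (p - 4)/(p + 1)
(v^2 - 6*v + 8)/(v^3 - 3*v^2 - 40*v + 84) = (v - 4)/(v^2 - v - 42)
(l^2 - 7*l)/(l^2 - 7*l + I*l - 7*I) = l/(l + I)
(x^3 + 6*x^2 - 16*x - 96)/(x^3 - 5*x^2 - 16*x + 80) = (x + 6)/(x - 5)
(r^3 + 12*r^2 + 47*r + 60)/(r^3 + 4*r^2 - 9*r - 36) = (r + 5)/(r - 3)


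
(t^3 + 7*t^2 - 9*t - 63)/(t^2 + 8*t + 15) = (t^2 + 4*t - 21)/(t + 5)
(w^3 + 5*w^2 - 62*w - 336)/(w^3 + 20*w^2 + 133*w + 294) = (w - 8)/(w + 7)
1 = 1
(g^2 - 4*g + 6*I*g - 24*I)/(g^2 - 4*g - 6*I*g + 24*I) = (g + 6*I)/(g - 6*I)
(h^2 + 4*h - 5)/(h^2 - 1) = (h + 5)/(h + 1)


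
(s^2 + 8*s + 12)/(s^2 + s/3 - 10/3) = 3*(s + 6)/(3*s - 5)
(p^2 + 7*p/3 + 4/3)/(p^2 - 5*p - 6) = (p + 4/3)/(p - 6)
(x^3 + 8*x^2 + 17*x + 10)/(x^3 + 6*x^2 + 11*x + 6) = (x + 5)/(x + 3)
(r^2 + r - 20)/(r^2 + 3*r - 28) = (r + 5)/(r + 7)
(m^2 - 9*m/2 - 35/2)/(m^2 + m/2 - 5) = (m - 7)/(m - 2)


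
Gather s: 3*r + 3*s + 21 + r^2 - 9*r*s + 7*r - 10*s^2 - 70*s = r^2 + 10*r - 10*s^2 + s*(-9*r - 67) + 21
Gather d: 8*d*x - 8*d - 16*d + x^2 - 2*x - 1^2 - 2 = d*(8*x - 24) + x^2 - 2*x - 3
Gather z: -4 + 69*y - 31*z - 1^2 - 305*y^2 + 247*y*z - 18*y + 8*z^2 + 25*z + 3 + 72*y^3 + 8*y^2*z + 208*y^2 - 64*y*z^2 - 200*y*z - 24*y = 72*y^3 - 97*y^2 + 27*y + z^2*(8 - 64*y) + z*(8*y^2 + 47*y - 6) - 2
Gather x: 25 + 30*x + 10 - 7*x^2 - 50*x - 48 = -7*x^2 - 20*x - 13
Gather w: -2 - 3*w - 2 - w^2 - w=-w^2 - 4*w - 4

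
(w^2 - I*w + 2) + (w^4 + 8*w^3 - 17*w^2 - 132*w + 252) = w^4 + 8*w^3 - 16*w^2 - 132*w - I*w + 254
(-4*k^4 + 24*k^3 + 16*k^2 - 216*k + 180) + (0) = -4*k^4 + 24*k^3 + 16*k^2 - 216*k + 180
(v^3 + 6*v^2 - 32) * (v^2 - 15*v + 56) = v^5 - 9*v^4 - 34*v^3 + 304*v^2 + 480*v - 1792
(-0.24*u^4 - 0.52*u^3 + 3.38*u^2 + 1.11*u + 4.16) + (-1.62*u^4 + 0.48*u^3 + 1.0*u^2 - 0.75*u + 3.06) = -1.86*u^4 - 0.04*u^3 + 4.38*u^2 + 0.36*u + 7.22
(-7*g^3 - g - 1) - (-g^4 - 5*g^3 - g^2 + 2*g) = g^4 - 2*g^3 + g^2 - 3*g - 1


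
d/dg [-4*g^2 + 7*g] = 7 - 8*g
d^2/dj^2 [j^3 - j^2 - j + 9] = 6*j - 2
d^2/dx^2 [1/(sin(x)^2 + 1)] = 2*(-2*sin(x)^4 + 5*sin(x)^2 - 1)/(sin(x)^2 + 1)^3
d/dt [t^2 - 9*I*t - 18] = 2*t - 9*I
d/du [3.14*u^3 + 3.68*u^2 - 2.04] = u*(9.42*u + 7.36)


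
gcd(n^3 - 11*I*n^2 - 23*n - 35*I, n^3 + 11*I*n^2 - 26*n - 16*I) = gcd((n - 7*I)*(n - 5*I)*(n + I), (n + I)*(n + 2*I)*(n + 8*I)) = n + I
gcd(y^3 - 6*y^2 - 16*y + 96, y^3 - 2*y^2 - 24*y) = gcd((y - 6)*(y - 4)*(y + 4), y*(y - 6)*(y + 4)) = y^2 - 2*y - 24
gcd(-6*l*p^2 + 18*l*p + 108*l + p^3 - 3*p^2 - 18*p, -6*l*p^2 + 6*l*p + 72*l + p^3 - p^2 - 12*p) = -6*l*p - 18*l + p^2 + 3*p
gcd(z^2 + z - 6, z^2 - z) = 1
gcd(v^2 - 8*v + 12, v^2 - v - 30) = v - 6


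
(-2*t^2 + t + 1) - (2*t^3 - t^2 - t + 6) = -2*t^3 - t^2 + 2*t - 5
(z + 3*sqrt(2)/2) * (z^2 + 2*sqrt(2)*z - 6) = z^3 + 7*sqrt(2)*z^2/2 - 9*sqrt(2)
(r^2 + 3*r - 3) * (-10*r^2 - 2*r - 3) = -10*r^4 - 32*r^3 + 21*r^2 - 3*r + 9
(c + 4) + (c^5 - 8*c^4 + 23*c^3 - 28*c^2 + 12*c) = c^5 - 8*c^4 + 23*c^3 - 28*c^2 + 13*c + 4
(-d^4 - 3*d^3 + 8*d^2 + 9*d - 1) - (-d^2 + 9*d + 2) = -d^4 - 3*d^3 + 9*d^2 - 3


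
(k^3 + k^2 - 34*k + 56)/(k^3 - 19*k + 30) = (k^2 + 3*k - 28)/(k^2 + 2*k - 15)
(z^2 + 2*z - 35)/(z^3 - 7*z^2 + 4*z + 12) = (z^2 + 2*z - 35)/(z^3 - 7*z^2 + 4*z + 12)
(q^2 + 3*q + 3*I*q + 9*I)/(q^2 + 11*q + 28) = (q^2 + 3*q*(1 + I) + 9*I)/(q^2 + 11*q + 28)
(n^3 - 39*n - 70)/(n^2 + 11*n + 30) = (n^2 - 5*n - 14)/(n + 6)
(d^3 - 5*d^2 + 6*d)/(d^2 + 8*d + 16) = d*(d^2 - 5*d + 6)/(d^2 + 8*d + 16)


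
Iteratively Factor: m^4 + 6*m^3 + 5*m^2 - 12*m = (m + 3)*(m^3 + 3*m^2 - 4*m) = (m + 3)*(m + 4)*(m^2 - m) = m*(m + 3)*(m + 4)*(m - 1)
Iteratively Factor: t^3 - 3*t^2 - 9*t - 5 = (t - 5)*(t^2 + 2*t + 1) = (t - 5)*(t + 1)*(t + 1)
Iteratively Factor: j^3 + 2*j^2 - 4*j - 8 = (j - 2)*(j^2 + 4*j + 4) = (j - 2)*(j + 2)*(j + 2)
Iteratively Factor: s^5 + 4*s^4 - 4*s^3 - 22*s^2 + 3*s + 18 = (s - 1)*(s^4 + 5*s^3 + s^2 - 21*s - 18) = (s - 1)*(s + 3)*(s^3 + 2*s^2 - 5*s - 6) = (s - 1)*(s + 1)*(s + 3)*(s^2 + s - 6) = (s - 2)*(s - 1)*(s + 1)*(s + 3)*(s + 3)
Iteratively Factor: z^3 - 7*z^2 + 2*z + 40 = (z + 2)*(z^2 - 9*z + 20) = (z - 5)*(z + 2)*(z - 4)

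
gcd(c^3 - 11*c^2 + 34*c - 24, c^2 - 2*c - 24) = c - 6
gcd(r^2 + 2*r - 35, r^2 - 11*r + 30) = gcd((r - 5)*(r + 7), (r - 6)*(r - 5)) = r - 5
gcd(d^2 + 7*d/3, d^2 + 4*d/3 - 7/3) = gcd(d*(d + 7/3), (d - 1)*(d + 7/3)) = d + 7/3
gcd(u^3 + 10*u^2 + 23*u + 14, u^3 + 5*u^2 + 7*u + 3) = u + 1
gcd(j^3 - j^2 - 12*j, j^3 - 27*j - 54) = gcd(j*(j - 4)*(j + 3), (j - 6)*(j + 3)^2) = j + 3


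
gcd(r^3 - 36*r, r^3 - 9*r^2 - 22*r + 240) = r - 6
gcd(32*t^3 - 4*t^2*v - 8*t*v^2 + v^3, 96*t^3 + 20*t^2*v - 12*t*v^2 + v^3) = 16*t^2 + 6*t*v - v^2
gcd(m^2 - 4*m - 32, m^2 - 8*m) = m - 8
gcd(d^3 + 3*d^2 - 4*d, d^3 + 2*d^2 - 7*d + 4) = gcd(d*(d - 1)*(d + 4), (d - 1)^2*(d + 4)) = d^2 + 3*d - 4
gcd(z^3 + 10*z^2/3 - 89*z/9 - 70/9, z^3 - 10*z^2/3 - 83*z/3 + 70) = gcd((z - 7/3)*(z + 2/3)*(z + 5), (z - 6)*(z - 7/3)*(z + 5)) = z^2 + 8*z/3 - 35/3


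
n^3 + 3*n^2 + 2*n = n*(n + 1)*(n + 2)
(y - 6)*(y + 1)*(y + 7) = y^3 + 2*y^2 - 41*y - 42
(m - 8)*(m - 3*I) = m^2 - 8*m - 3*I*m + 24*I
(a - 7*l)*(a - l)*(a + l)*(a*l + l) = a^4*l - 7*a^3*l^2 + a^3*l - a^2*l^3 - 7*a^2*l^2 + 7*a*l^4 - a*l^3 + 7*l^4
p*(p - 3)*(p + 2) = p^3 - p^2 - 6*p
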